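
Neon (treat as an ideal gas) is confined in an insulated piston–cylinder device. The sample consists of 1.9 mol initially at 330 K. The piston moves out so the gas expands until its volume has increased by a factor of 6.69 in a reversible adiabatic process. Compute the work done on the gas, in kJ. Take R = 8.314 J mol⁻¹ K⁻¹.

W ≈ -5.62 kJ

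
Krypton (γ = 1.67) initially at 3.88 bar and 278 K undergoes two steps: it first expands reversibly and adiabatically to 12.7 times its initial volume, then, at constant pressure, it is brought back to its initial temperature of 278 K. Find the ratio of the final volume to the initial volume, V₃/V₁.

V₃/V₁ ≈ 69.7

Adiabatic step: V₂/V₁ = 12.7; T₂ = T₁·(1/12.7)^(0.67) = 50.64 K.
Isobaric step: V₃/V₂ = T₃/T₂ = 278/50.64.
V₃/V₁ = (V₂/V₁)(V₃/V₂) = 12.7 × (278/50.64) = 69.72.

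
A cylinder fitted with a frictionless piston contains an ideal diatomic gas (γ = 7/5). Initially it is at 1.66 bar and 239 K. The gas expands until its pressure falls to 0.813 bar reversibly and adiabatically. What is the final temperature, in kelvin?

T₂ ≈ 195 K

Adiabatic: T₂/T₁ = (P₂/P₁)^((γ−1)/γ).
T₂ = 239 × (0.813/1.66)^(2/7) = 194.9 K.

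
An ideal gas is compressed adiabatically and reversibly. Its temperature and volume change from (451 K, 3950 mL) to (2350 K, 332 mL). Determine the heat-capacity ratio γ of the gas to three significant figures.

γ ≈ 1.67

TV^(γ−1) = const ⇒ γ − 1 = ln(T₂/T₁) / ln(V₁/V₂).
γ = 1 + ln(2350/451) / ln(3950/332) = 1.667.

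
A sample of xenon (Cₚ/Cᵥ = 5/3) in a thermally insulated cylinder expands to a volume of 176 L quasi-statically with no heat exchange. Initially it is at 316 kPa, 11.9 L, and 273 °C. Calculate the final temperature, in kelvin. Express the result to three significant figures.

T₂ ≈ 90.6 K

For a reversible adiabat TV^(γ−1) is constant, so T₂ = T₁ (V₁/V₂)^(γ−1).
T₁ = 273 °C = 546.1 K.
T₂ = 546.1 × (11.9/176)^(2/3) = 90.64 K.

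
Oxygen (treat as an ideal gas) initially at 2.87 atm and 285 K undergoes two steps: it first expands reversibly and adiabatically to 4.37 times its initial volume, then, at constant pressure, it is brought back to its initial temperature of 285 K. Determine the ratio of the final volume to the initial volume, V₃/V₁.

V₃/V₁ ≈ 7.88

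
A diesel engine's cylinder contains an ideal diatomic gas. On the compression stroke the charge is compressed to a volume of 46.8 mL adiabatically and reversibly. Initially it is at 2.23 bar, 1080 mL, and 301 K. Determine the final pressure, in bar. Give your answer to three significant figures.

P₂ ≈ 181 bar

Since PV^γ is constant along a reversible adiabat, P₂ = P₁ (V₁/V₂)^γ.
γ = 7/5 for a diatomic ideal gas.
P₂ = 2.23 × (1080/46.8)^(7/5) = 180.6 bar.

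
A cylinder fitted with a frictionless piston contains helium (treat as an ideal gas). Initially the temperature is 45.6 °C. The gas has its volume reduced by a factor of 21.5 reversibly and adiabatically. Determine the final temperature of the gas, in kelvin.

T₂ ≈ 2460 K

Adiabatic: T₁V₁^(γ−1) = T₂V₂^(γ−1) ⇒ T₂ = T₁ (V₁/V₂)^(γ−1).
For a monatomic ideal gas γ = 5/3, so γ−1 = 2/3.
T₁ = 45.6 °C = 318.8 K.
T₂ = 318.8 × 21.5^(2/3) = 2465 K.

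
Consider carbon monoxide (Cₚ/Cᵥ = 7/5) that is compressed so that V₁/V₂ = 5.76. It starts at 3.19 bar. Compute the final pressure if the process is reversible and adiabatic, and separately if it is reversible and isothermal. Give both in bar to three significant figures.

Isothermal: P₂ = P₁(V₁/V₂) = 3.19×5.76 = 18.37 bar.
Adiabatic: P₂ = P₁(V₁/V₂)^γ = 3.19×5.76^(7/5) = 37.02 bar.

adiabatic: 37.0 bar; isothermal: 18.4 bar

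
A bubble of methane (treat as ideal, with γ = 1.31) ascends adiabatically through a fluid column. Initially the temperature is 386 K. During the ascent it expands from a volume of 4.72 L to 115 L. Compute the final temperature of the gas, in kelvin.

T₂ ≈ 143 K

Adiabatic: T₁V₁^(γ−1) = T₂V₂^(γ−1) ⇒ T₂ = T₁ (V₁/V₂)^(γ−1).
T₂ = 386 × (4.72/115)^(0.31) = 143.4 K.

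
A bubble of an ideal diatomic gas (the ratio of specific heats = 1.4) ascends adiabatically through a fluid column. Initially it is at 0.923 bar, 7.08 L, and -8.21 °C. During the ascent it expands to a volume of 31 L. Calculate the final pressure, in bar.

P₂ ≈ 0.117 bar

Adiabatic: P₁V₁^γ = P₂V₂^γ ⇒ P₂ = P₁ (V₁/V₂)^γ.
P₂ = 0.923 × (7.08/31)^(1.4) = 0.1168 bar.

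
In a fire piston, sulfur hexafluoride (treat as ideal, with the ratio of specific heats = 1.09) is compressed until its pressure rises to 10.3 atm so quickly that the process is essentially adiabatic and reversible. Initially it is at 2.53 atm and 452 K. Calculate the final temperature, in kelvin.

T₂ ≈ 508 K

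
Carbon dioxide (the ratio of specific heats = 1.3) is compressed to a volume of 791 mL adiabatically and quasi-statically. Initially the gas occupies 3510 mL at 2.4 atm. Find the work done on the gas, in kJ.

P₂ = P₁(V₁/V₂)^γ = 2.4×(3510/791)^(1.3) = 16.65 atm.
For a reversible adiabat, W_by_gas = (P₁V₁ − P₂V₂)/(γ−1).
W_by = (243200×0.00351 − 1.687×10^6×0.000791) / (0.3) = -1604 J.
W_on_gas = −W_by = 1604 J.

W ≈ 1.60 kJ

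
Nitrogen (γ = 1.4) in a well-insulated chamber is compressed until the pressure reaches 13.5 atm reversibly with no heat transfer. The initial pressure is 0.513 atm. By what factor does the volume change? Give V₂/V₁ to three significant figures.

From PV^γ = const, V₂/V₁ = (P₁/P₂)^(1/γ).
V₂/V₁ = (0.513/13.5)^(0.714) = 0.09673.

V₂/V₁ ≈ 0.0967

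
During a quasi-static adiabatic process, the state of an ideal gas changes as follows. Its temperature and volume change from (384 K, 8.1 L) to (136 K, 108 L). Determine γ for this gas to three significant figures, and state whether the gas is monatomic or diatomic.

γ ≈ 1.40; diatomic

TV^(γ−1) = const ⇒ γ − 1 = ln(T₂/T₁) / ln(V₁/V₂).
γ = 1 + ln(136/384) / ln(8.1/108) = 1.401.
γ ≈ 1.40 is close to 7/5, so the gas is diatomic.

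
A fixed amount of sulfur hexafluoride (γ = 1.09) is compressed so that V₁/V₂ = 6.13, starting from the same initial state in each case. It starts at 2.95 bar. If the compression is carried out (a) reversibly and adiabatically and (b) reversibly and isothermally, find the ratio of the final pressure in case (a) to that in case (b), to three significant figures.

P_adiabatic / P_isothermal ≈ 1.18

Isothermal: P_b = P₁(V₁/V₂) = 2.95×6.13.
Adiabatic: P_a = P₁(V₁/V₂)^γ = 2.95×6.13^(1.09).
P_a/P_b = (V₁/V₂)^(γ−1) = 6.13^(0.09) = 1.177.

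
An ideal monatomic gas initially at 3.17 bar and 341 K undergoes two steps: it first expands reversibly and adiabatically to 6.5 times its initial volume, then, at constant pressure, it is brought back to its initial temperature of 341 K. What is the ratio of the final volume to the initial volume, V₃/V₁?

V₃/V₁ ≈ 22.6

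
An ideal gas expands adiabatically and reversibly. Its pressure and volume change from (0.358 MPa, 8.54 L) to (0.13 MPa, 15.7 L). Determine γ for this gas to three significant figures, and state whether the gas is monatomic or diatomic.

PV^γ = const ⇒ γ = ln(P₂/P₁) / ln(V₁/V₂).
γ = ln(0.13/0.358) / ln(8.54/15.7) = 1.664.
γ ≈ 1.66 is close to 5/3, so the gas is monatomic.

γ ≈ 1.66; monatomic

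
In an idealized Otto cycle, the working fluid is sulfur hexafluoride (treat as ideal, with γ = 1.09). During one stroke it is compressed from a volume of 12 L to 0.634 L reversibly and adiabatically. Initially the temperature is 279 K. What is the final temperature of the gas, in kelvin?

For a reversible adiabat TV^(γ−1) is constant, so T₂ = T₁ (V₁/V₂)^(γ−1).
T₂ = 279 × (12/0.634)^(0.09) = 363.5 K.

T₂ ≈ 364 K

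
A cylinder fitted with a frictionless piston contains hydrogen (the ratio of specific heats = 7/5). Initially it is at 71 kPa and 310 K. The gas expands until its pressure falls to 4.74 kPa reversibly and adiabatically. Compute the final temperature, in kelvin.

Along an adiabat T P^((1−γ)/γ) is constant, so T₂ = T₁ (P₂/P₁)^((γ−1)/γ).
T₂ = 310 × (4.74/71)^(2/7) = 143.1 K.

T₂ ≈ 143 K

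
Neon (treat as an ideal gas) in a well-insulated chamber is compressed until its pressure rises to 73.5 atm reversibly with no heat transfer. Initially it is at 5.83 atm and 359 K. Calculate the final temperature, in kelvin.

T₂ ≈ 989 K

Along an adiabat T P^((1−γ)/γ) is constant, so T₂ = T₁ (P₂/P₁)^((γ−1)/γ).
For a monatomic ideal gas γ = 5/3, so (γ−1)/γ = 2/5.
T₂ = 359 × (73.5/5.83)^(2/5) = 989.3 K.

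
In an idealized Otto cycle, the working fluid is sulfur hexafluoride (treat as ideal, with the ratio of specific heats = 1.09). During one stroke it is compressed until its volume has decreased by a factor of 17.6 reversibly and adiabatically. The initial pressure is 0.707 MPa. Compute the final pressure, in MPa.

Since PV^γ is constant along a reversible adiabat, P₂ = P₁ (V₁/V₂)^γ.
P₂ = 0.707 × 17.6^(1.09) = 16.11 MPa.

P₂ ≈ 16.1 MPa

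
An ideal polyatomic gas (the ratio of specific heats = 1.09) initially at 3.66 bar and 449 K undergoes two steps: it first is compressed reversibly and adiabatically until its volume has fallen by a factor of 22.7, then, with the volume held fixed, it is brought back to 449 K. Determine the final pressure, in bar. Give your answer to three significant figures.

P₃ ≈ 83.1 bar

Adiabatic step (PV^γ = const): P₂ = 3.66×22.7^(1.09) = 110 bar; T₂ = 449×22.7^(0.09) = 594.7 K.
Isochoric: P₃ = P₂(T₃/T₂) = 110 × (449/594.7) = 83.08 bar.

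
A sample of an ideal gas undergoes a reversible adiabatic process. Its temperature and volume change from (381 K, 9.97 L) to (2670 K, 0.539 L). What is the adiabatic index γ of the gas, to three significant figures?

γ ≈ 1.67

TV^(γ−1) = const ⇒ γ − 1 = ln(T₂/T₁) / ln(V₁/V₂).
γ = 1 + ln(2670/381) / ln(9.97/0.539) = 1.667.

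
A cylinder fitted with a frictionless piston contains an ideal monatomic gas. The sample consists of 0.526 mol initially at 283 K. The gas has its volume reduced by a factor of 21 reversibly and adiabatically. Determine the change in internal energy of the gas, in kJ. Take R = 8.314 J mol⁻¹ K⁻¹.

ΔU ≈ 12.3 kJ

For a reversible adiabat TV^(γ−1) is constant, so T₂ = T₁ (V₁/V₂)^(γ−1).
γ = 5/3 for a monatomic ideal gas, so γ−1 = 2/3.
T₂ = 283 × 21^(2/3) = 2154 K.
Q = 0, so ΔU = W_on_gas = nCᵥΔT with Cᵥ = R/(γ−1) = 12.47 J/(mol·K).
ΔU = 0.526 × 12.47 × (2154 − 283) = 12270 J.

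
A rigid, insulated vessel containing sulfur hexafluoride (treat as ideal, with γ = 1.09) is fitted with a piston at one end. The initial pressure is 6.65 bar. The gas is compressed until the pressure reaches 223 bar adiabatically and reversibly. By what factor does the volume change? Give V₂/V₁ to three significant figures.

From PV^γ = const, V₂/V₁ = (P₁/P₂)^(1/γ).
V₂/V₁ = (6.65/223)^(0.917) = 0.03985.

V₂/V₁ ≈ 0.0399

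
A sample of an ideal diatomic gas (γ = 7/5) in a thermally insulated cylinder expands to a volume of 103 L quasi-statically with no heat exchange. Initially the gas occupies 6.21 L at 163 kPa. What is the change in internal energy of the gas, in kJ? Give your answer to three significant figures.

ΔU ≈ -1.71 kJ

P₂ = P₁(V₁/V₂)^γ = 163×(6.21/103)^(7/5) = 3.196 kPa.
For a reversible adiabat, W_by_gas = (P₁V₁ − P₂V₂)/(γ−1).
W_by = (163000×0.00621 − 3196×0.103) / (2/5) = 1708 J.
Q = 0 ⇒ ΔU = −W_by = -1708 J.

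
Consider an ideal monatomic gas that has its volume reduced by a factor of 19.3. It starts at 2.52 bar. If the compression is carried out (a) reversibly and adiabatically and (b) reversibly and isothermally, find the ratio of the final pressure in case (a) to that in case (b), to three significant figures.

P_adiabatic / P_isothermal ≈ 7.20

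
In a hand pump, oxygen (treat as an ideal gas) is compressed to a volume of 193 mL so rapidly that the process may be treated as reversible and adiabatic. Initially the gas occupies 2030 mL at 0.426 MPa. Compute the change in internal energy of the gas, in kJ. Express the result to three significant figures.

ΔU ≈ 3.38 kJ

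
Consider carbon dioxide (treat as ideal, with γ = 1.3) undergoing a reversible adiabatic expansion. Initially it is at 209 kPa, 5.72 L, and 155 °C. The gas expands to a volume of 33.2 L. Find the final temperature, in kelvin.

For a reversible adiabat TV^(γ−1) is constant, so T₂ = T₁ (V₁/V₂)^(γ−1).
T₁ = 155 °C = 428.1 K.
T₂ = 428.1 × (5.72/33.2)^(0.3) = 252.6 K.

T₂ ≈ 253 K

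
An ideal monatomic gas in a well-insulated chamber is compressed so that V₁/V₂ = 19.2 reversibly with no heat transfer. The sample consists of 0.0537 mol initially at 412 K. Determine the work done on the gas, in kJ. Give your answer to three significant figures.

W ≈ 1.70 kJ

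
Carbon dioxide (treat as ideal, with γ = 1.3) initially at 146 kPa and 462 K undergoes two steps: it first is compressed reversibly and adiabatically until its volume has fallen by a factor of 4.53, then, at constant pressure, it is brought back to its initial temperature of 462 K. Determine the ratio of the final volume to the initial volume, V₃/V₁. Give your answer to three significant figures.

V₃/V₁ ≈ 0.140

Adiabatic step: V₂/V₁ = 0.2208; T₂ = T₁·4.53^(0.3) = 726.9 K.
Isobaric step: V₃/V₂ = T₃/T₂ = 462/726.9.
V₃/V₁ = (V₂/V₁)(V₃/V₂) = 0.2208 × (462/726.9) = 0.1403.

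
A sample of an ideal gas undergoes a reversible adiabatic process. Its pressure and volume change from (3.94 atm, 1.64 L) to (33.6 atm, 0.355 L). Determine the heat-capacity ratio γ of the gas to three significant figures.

γ ≈ 1.40

PV^γ = const ⇒ γ = ln(P₂/P₁) / ln(V₁/V₂).
γ = ln(33.6/3.94) / ln(1.64/0.355) = 1.401.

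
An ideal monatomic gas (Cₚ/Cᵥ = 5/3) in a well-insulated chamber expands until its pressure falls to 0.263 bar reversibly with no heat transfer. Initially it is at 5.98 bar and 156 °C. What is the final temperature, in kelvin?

T₂ ≈ 123 K

Along an adiabat T P^((1−γ)/γ) is constant, so T₂ = T₁ (P₂/P₁)^((γ−1)/γ).
T₁ = 156 °C = 429.1 K.
T₂ = 429.1 × (0.263/5.98)^(2/5) = 123 K.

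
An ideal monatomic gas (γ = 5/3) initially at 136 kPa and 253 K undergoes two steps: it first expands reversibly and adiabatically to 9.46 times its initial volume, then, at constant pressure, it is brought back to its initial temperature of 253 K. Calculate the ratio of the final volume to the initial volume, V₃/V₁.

Adiabatic step: V₂/V₁ = 9.46; T₂ = T₁·(1/9.46)^(2/3) = 56.56 K.
Isobaric step: V₃/V₂ = T₃/T₂ = 253/56.56.
V₃/V₁ = (V₂/V₁)(V₃/V₂) = 9.46 × (253/56.56) = 42.31.

V₃/V₁ ≈ 42.3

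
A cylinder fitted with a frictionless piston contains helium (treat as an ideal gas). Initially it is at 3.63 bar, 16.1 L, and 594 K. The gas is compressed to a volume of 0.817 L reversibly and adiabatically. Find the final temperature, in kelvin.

For a reversible adiabat TV^(γ−1) is constant, so T₂ = T₁ (V₁/V₂)^(γ−1).
γ = 5/3 for a monatomic ideal gas.
T₂ = 594 × (16.1/0.817)^(2/3) = 4334 K.

T₂ ≈ 4330 K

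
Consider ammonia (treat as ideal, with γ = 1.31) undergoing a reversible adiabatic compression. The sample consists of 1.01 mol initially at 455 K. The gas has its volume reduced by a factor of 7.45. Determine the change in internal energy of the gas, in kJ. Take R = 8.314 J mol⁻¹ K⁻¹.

Adiabatic: T₁V₁^(γ−1) = T₂V₂^(γ−1) ⇒ T₂ = T₁ (V₁/V₂)^(γ−1).
T₂ = 455 × 7.45^(0.31) = 848 K.
Q = 0, so ΔU = W_on_gas = nCᵥΔT with Cᵥ = R/(γ−1) = 26.82 J/(mol·K).
ΔU = 1.01 × 26.82 × (848 − 455) = 10640 J.

ΔU ≈ 10.6 kJ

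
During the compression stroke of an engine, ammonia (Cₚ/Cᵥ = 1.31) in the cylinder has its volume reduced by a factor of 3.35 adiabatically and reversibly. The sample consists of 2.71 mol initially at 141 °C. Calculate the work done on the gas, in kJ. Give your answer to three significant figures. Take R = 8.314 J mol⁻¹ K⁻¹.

W ≈ 13.7 kJ

Adiabatic: T₁V₁^(γ−1) = T₂V₂^(γ−1) ⇒ T₂ = T₁ (V₁/V₂)^(γ−1).
T₁ = 141 °C = 414.1 K.
T₂ = 414.1 × 3.35^(0.31) = 602.5 K.
Q = 0, so ΔU = W_on_gas = nCᵥΔT with Cᵥ = R/(γ−1) = 26.82 J/(mol·K).
ΔU = 2.71 × 26.82 × (602.5 − 414.1) = 13690 J.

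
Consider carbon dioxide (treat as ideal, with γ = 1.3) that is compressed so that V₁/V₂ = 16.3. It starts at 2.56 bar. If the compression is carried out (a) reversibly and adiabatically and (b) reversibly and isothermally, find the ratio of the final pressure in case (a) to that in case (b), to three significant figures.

P_adiabatic / P_isothermal ≈ 2.31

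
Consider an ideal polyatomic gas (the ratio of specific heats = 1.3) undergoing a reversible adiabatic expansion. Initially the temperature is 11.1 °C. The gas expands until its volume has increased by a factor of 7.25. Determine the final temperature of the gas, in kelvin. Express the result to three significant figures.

T₂ ≈ 157 K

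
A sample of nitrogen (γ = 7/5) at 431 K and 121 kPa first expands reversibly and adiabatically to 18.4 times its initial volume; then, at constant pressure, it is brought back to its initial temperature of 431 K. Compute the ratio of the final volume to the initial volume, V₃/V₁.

V₃/V₁ ≈ 59.0

Adiabatic step: V₂/V₁ = 18.4; T₂ = T₁·(1/18.4)^(2/5) = 134.4 K.
Isobaric step: V₃/V₂ = T₃/T₂ = 431/134.4.
V₃/V₁ = (V₂/V₁)(V₃/V₂) = 18.4 × (431/134.4) = 58.99.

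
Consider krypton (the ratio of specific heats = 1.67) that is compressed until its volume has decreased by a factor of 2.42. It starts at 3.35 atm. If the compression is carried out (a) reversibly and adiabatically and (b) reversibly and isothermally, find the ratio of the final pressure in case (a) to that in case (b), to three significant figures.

P_adiabatic / P_isothermal ≈ 1.81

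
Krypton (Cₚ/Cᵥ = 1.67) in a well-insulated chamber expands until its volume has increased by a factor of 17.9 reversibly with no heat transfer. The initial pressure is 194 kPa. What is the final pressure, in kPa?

P₂ ≈ 1.57 kPa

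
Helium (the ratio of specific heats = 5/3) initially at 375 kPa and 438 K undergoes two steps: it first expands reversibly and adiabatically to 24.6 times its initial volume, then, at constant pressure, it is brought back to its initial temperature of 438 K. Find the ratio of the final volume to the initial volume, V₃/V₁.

V₃/V₁ ≈ 208

Adiabatic step: V₂/V₁ = 24.6; T₂ = T₁·(1/24.6)^(2/3) = 51.78 K.
Isobaric step: V₃/V₂ = T₃/T₂ = 438/51.78.
V₃/V₁ = (V₂/V₁)(V₃/V₂) = 24.6 × (438/51.78) = 208.1.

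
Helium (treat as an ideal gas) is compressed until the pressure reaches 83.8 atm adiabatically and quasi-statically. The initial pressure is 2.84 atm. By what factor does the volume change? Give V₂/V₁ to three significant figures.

From PV^γ = const, V₂/V₁ = (P₁/P₂)^(1/γ).
For a monatomic ideal gas γ = 5/3.
V₂/V₁ = (2.84/83.8)^(3/5) = 0.1312.

V₂/V₁ ≈ 0.131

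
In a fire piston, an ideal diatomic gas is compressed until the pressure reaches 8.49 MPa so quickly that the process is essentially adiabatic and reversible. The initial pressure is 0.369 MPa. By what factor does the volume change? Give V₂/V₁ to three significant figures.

V₂/V₁ ≈ 0.106

From PV^γ = const, V₂/V₁ = (P₁/P₂)^(1/γ).
For a diatomic ideal gas γ = 7/5.
V₂/V₁ = (0.369/8.49)^(5/7) = 0.1065.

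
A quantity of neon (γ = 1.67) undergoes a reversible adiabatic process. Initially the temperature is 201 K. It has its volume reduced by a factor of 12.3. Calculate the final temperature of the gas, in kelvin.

Adiabatic: T₁V₁^(γ−1) = T₂V₂^(γ−1) ⇒ T₂ = T₁ (V₁/V₂)^(γ−1).
T₂ = 201 × 12.3^(0.67) = 1080 K.

T₂ ≈ 1080 K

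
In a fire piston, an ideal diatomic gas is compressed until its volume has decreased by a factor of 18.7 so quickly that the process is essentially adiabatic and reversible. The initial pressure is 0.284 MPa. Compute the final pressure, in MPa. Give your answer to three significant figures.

Adiabatic: P₁V₁^γ = P₂V₂^γ ⇒ P₂ = P₁ (V₁/V₂)^γ.
For a diatomic ideal gas γ = 7/5.
P₂ = 0.284 × 18.7^(7/5) = 17.14 MPa.

P₂ ≈ 17.1 MPa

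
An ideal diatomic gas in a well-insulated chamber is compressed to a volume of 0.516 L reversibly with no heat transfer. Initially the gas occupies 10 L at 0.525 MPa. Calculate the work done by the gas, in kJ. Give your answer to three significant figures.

W ≈ -29.8 kJ

γ = 7/5 for a diatomic ideal gas.
P₂ = P₁(V₁/V₂)^γ = 0.525×(10/0.516)^(7/5) = 33.3 MPa.
For a reversible adiabat, W_by_gas = (P₁V₁ − P₂V₂)/(γ−1).
W_by = (525000×0.01 − 3.33×10^7×0.000516) / (2/5) = -29830 J.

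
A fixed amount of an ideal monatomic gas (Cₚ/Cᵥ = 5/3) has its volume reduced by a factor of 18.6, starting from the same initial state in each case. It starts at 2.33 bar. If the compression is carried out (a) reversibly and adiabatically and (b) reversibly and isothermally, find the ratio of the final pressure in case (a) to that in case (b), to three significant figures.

Isothermal: P_b = P₁(V₁/V₂) = 2.33×18.6.
Adiabatic: P_a = P₁(V₁/V₂)^γ = 2.33×18.6^(5/3).
P_a/P_b = (V₁/V₂)^(γ−1) = 18.6^(2/3) = 7.02.

P_adiabatic / P_isothermal ≈ 7.02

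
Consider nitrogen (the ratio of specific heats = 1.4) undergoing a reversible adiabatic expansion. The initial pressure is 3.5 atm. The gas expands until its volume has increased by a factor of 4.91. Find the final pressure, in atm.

Since PV^γ is constant along a reversible adiabat, P₂ = P₁ (V₁/V₂)^γ.
P₂ = 3.5 × (1/4.91)^(1.4) = 0.3772 atm.

P₂ ≈ 0.377 atm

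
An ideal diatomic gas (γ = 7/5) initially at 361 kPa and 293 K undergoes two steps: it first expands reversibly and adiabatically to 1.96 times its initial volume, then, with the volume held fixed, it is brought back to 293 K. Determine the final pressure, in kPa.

P₃ ≈ 184 kPa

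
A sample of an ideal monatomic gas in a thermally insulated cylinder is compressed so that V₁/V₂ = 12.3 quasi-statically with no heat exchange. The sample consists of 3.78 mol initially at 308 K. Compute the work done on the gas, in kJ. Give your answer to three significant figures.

Adiabatic: T₁V₁^(γ−1) = T₂V₂^(γ−1) ⇒ T₂ = T₁ (V₁/V₂)^(γ−1).
γ = 5/3 for a monatomic ideal gas, so γ−1 = 2/3.
T₂ = 308 × 12.3^(2/3) = 1641 K.
Q = 0, so ΔU = W_on_gas = nCᵥΔT with Cᵥ = R/(γ−1) = 12.47 J/(mol·K).
ΔU = 3.78 × 12.47 × (1641 − 308) = 62850 J.

W ≈ 62.8 kJ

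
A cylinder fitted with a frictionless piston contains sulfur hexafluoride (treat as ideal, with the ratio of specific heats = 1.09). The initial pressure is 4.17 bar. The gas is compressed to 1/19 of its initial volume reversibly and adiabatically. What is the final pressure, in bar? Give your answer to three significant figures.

Adiabatic: P₁V₁^γ = P₂V₂^γ ⇒ P₂ = P₁ (V₁/V₂)^γ.
P₂ = 4.17 × 19^(1.09) = 103.3 bar.

P₂ ≈ 103 bar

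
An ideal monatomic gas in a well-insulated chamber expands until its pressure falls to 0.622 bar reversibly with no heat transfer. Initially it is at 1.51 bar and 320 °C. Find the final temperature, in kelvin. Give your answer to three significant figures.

T₂ ≈ 416 K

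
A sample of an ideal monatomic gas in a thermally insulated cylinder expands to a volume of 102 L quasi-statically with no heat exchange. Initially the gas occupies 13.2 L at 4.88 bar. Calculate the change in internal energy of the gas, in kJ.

γ = 5/3 for a monatomic ideal gas.
P₂ = P₁(V₁/V₂)^γ = 4.88×(13.2/102)^(5/3) = 0.1616 bar.
For a reversible adiabat, W_by_gas = (P₁V₁ − P₂V₂)/(γ−1).
W_by = (488000×0.0132 − 16160×0.102) / (2/3) = 7190 J.
Q = 0 ⇒ ΔU = −W_by = -7190 J.

ΔU ≈ -7.19 kJ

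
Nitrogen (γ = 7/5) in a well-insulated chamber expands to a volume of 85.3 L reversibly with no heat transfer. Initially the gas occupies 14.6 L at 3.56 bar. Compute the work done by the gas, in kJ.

P₂ = P₁(V₁/V₂)^γ = 3.56×(14.6/85.3)^(7/5) = 0.3008 bar.
For a reversible adiabat, W_by_gas = (P₁V₁ − P₂V₂)/(γ−1).
W_by = (356000×0.0146 − 30080×0.0853) / (2/5) = 6580 J.

W ≈ 6.58 kJ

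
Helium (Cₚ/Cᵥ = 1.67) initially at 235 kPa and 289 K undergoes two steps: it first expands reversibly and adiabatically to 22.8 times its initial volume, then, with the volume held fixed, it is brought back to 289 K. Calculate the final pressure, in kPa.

Adiabatic step (PV^γ = const): P₂ = 235×(1/22.8)^(1.67) = 1.269 kPa; T₂ = 289×(1/22.8)^(0.67) = 35.57 K.
Isochoric: P₃ = P₂(T₃/T₂) = 1.269 × (289/35.57) = 10.31 kPa.

P₃ ≈ 10.3 kPa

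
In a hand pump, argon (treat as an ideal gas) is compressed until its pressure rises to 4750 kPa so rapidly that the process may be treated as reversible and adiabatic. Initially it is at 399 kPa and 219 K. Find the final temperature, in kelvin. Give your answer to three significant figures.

T₂ ≈ 590 K

Adiabatic: T₂/T₁ = (P₂/P₁)^((γ−1)/γ).
For a monatomic ideal gas γ = 5/3, so (γ−1)/γ = 2/5.
T₂ = 219 × (4750/399)^(2/5) = 589.8 K.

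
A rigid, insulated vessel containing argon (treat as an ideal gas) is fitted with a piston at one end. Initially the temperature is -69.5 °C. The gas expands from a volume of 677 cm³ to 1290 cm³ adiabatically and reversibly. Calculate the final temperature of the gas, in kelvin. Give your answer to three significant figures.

T₂ ≈ 133 K

Adiabatic: T₁V₁^(γ−1) = T₂V₂^(γ−1) ⇒ T₂ = T₁ (V₁/V₂)^(γ−1).
For a monatomic ideal gas γ = 5/3, so γ−1 = 2/3.
T₁ = -69.5 °C = 203.6 K.
T₂ = 203.6 × (677/1290)^(2/3) = 132.5 K.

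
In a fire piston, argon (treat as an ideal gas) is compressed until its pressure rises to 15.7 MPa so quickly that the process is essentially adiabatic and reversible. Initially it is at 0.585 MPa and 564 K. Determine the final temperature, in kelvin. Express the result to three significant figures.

Along an adiabat T P^((1−γ)/γ) is constant, so T₂ = T₁ (P₂/P₁)^((γ−1)/γ).
For a monatomic ideal gas γ = 5/3, so (γ−1)/γ = 2/5.
T₂ = 564 × (15.7/0.585)^(2/5) = 2103 K.

T₂ ≈ 2100 K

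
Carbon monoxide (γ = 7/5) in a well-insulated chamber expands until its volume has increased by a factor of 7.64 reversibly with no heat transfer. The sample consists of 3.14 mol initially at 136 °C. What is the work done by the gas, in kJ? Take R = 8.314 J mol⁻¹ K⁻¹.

W ≈ 14.9 kJ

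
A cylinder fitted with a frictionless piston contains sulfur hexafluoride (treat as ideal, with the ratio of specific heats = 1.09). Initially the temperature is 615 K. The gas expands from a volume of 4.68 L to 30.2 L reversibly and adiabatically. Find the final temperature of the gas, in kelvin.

T₂ ≈ 520 K

Adiabatic: T₁V₁^(γ−1) = T₂V₂^(γ−1) ⇒ T₂ = T₁ (V₁/V₂)^(γ−1).
T₂ = 615 × (4.68/30.2)^(0.09) = 520 K.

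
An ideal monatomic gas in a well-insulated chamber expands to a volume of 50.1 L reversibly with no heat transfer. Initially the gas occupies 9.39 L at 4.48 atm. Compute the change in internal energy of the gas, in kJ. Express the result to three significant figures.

γ = 5/3 for a monatomic ideal gas.
P₂ = P₁(V₁/V₂)^γ = 4.48×(9.39/50.1)^(5/3) = 0.275 atm.
For a reversible adiabat, W_by_gas = (P₁V₁ − P₂V₂)/(γ−1).
W_by = (453900×0.00939 − 27860×0.0501) / (2/3) = 4300 J.
Q = 0 ⇒ ΔU = −W_by = -4300 J.

ΔU ≈ -4.30 kJ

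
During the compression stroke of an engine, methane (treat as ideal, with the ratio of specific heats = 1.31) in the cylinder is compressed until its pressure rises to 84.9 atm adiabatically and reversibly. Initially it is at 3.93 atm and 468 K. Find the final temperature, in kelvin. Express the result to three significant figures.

T₂ ≈ 968 K

Adiabatic: T₂/T₁ = (P₂/P₁)^((γ−1)/γ).
T₂ = 468 × (84.9/3.93)^(0.237) = 968.4 K.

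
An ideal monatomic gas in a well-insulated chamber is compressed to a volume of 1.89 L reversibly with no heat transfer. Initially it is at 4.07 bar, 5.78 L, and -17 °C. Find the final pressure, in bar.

P₂ ≈ 26.2 bar

Adiabatic: P₁V₁^γ = P₂V₂^γ ⇒ P₂ = P₁ (V₁/V₂)^γ.
γ = 5/3 for a monatomic ideal gas.
P₂ = 4.07 × (5.78/1.89)^(5/3) = 26.22 bar.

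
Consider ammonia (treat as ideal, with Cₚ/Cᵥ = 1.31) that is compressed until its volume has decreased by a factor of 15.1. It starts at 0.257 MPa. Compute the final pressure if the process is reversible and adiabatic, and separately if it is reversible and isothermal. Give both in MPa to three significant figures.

adiabatic: 9.00 MPa; isothermal: 3.88 MPa

Isothermal: P₂ = P₁(V₁/V₂) = 0.257×15.1 = 3.881 MPa.
Adiabatic: P₂ = P₁(V₁/V₂)^γ = 0.257×15.1^(1.31) = 9.003 MPa.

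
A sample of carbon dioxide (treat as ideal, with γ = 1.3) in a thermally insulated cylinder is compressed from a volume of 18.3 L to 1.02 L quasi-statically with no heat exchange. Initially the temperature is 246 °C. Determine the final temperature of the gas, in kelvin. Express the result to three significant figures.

T₂ ≈ 1230 K

Adiabatic: T₁V₁^(γ−1) = T₂V₂^(γ−1) ⇒ T₂ = T₁ (V₁/V₂)^(γ−1).
T₁ = 246 °C = 519.1 K.
T₂ = 519.1 × (18.3/1.02)^(0.3) = 1234 K.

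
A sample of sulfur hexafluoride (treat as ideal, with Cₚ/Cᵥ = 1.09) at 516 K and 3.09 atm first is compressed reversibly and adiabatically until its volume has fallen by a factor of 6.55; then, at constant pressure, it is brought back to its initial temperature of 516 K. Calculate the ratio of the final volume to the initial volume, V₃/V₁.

V₃/V₁ ≈ 0.129

Adiabatic step: V₂/V₁ = 0.1527; T₂ = T₁·6.55^(0.09) = 611.1 K.
Isobaric step: V₃/V₂ = T₃/T₂ = 516/611.1.
V₃/V₁ = (V₂/V₁)(V₃/V₂) = 0.1527 × (516/611.1) = 0.1289.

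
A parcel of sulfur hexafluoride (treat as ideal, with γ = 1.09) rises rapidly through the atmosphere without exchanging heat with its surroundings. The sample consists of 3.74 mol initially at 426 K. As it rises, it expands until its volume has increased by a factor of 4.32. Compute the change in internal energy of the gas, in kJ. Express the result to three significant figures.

For a reversible adiabat TV^(γ−1) is constant, so T₂ = T₁ (V₁/V₂)^(γ−1).
T₂ = 426 × (1/4.32)^(0.09) = 373.4 K.
Q = 0, so ΔU = W_on_gas = nCᵥΔT with Cᵥ = R/(γ−1) = 92.38 J/(mol·K).
ΔU = 3.74 × 92.38 × (373.4 − 426) = -18160 J.

ΔU ≈ -18.2 kJ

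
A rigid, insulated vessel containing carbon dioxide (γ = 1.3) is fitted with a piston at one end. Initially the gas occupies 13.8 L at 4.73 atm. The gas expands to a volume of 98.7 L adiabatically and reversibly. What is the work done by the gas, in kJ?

P₂ = P₁(V₁/V₂)^γ = 4.73×(13.8/98.7)^(1.3) = 0.3665 atm.
For a reversible adiabat, W_by_gas = (P₁V₁ − P₂V₂)/(γ−1).
W_by = (479300×0.0138 − 37140×0.0987) / (0.3) = 9828 J.

W ≈ 9.83 kJ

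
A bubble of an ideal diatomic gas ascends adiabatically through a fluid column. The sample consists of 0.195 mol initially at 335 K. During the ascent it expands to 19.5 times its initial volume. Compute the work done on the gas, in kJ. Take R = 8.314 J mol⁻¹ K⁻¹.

W ≈ -0.944 kJ

Adiabatic: T₁V₁^(γ−1) = T₂V₂^(γ−1) ⇒ T₂ = T₁ (V₁/V₂)^(γ−1).
γ = 7/5 for a diatomic ideal gas, so γ−1 = 2/5.
T₂ = 335 × (1/19.5)^(2/5) = 102.1 K.
Q = 0, so ΔU = W_on_gas = nCᵥΔT with Cᵥ = R/(γ−1) = 20.79 J/(mol·K).
ΔU = 0.195 × 20.79 × (102.1 − 335) = -944 J.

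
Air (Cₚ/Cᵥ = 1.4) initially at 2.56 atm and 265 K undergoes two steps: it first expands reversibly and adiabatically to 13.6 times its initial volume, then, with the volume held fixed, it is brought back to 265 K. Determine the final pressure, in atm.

P₃ ≈ 0.188 atm

Adiabatic step (PV^γ = const): P₂ = 2.56×(1/13.6)^(1.4) = 0.06627 atm; T₂ = 265×(1/13.6)^(0.4) = 93.29 K.
Isochoric: P₃ = P₂(T₃/T₂) = 0.06627 × (265/93.29) = 0.1882 atm.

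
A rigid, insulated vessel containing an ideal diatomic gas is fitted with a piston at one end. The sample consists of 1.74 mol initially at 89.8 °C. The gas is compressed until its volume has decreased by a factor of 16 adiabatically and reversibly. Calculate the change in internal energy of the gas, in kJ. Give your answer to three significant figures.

ΔU ≈ 26.7 kJ

Adiabatic: T₁V₁^(γ−1) = T₂V₂^(γ−1) ⇒ T₂ = T₁ (V₁/V₂)^(γ−1).
γ = 7/5 for a diatomic ideal gas, so γ−1 = 2/5.
T₁ = 89.8 °C = 362.9 K.
T₂ = 362.9 × 16^(2/5) = 1100 K.
Q = 0, so ΔU = W_on_gas = nCᵥΔT with Cᵥ = R/(γ−1) = 20.79 J/(mol·K).
ΔU = 1.74 × 20.79 × (1100 − 362.9) = 26670 J.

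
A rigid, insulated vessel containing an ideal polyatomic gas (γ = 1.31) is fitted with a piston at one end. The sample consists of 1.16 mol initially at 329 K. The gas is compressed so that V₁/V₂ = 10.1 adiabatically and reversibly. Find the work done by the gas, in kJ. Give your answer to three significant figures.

For a reversible adiabat TV^(γ−1) is constant, so T₂ = T₁ (V₁/V₂)^(γ−1).
T₂ = 329 × 10.1^(0.31) = 673.8 K.
Q = 0, so ΔU = W_on_gas = nCᵥΔT with Cᵥ = R/(γ−1) = 26.82 J/(mol·K).
ΔU = 1.16 × 26.82 × (673.8 − 329) = 10730 J.
Work done by the gas = −ΔU = -10730 J.

W ≈ -10.7 kJ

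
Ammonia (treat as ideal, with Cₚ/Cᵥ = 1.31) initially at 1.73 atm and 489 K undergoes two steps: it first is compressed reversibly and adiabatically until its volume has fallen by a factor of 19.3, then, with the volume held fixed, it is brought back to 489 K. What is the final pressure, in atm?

P₃ ≈ 33.4 atm

Adiabatic step (PV^γ = const): P₂ = 1.73×19.3^(1.31) = 83.58 atm; T₂ = 489×19.3^(0.31) = 1224 K.
Isochoric: P₃ = P₂(T₃/T₂) = 83.58 × (489/1224) = 33.39 atm.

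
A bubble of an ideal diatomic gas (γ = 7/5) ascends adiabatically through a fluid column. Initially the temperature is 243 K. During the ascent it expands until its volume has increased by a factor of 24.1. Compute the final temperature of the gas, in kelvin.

For a reversible adiabat TV^(γ−1) is constant, so T₂ = T₁ (V₁/V₂)^(γ−1).
T₂ = 243 × (1/24.1)^(2/5) = 68.05 K.

T₂ ≈ 68.0 K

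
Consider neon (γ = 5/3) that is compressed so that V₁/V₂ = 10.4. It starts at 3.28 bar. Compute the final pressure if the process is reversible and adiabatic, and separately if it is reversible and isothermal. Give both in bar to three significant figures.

adiabatic: 163 bar; isothermal: 34.1 bar

Isothermal: P₂ = P₁(V₁/V₂) = 3.28×10.4 = 34.11 bar.
Adiabatic: P₂ = P₁(V₁/V₂)^γ = 3.28×10.4^(5/3) = 162.5 bar.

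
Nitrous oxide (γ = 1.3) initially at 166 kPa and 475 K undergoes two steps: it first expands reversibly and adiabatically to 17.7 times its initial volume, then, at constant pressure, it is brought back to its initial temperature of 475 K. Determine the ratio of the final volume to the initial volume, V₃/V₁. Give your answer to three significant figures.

Adiabatic step: V₂/V₁ = 17.7; T₂ = T₁·(1/17.7)^(0.3) = 200.6 K.
Isobaric step: V₃/V₂ = T₃/T₂ = 475/200.6.
V₃/V₁ = (V₂/V₁)(V₃/V₂) = 17.7 × (475/200.6) = 41.91.

V₃/V₁ ≈ 41.9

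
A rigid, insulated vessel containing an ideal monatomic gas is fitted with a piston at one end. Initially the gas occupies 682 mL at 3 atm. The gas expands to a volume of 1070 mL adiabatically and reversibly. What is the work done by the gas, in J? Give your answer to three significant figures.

γ = 5/3 for a monatomic ideal gas.
P₂ = P₁(V₁/V₂)^γ = 3×(682/1070)^(5/3) = 1.416 atm.
For a reversible adiabat, W_by_gas = (P₁V₁ − P₂V₂)/(γ−1).
W_by = (304000×0.000682 − 143500×0.00107) / (2/3) = 80.66 J.

W ≈ 80.7 J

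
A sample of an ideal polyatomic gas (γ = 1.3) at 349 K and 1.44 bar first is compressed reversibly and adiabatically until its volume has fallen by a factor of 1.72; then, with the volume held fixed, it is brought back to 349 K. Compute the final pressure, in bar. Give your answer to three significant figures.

P₃ ≈ 2.48 bar

Adiabatic step (PV^γ = const): P₂ = 1.44×1.72^(1.3) = 2.914 bar; T₂ = 349×1.72^(0.3) = 410.7 K.
Isochoric: P₃ = P₂(T₃/T₂) = 2.914 × (349/410.7) = 2.477 bar.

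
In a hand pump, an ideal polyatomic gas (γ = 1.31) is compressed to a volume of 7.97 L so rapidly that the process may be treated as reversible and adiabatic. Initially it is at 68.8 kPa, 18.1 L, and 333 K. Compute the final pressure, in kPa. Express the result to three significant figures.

P₂ ≈ 201 kPa

Since PV^γ is constant along a reversible adiabat, P₂ = P₁ (V₁/V₂)^γ.
P₂ = 68.8 × (18.1/7.97)^(1.31) = 201.5 kPa.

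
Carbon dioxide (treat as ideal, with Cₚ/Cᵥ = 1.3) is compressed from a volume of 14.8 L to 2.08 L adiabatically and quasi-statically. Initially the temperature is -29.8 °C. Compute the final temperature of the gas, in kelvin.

T₂ ≈ 438 K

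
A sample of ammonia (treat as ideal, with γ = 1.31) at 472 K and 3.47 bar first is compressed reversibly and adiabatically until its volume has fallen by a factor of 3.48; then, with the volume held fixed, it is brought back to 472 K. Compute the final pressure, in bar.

Adiabatic step (PV^γ = const): P₂ = 3.47×3.48^(1.31) = 17.77 bar; T₂ = 472×3.48^(0.31) = 694.8 K.
Isochoric: P₃ = P₂(T₃/T₂) = 17.77 × (472/694.8) = 12.08 bar.

P₃ ≈ 12.1 bar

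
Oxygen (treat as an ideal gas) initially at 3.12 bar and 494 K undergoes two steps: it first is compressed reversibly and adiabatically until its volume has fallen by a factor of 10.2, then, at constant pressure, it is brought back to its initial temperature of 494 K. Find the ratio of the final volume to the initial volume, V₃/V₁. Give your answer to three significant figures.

For a diatomic ideal gas γ = 7/5.
Adiabatic step: V₂/V₁ = 0.09804; T₂ = T₁·10.2^(2/5) = 1251 K.
Isobaric step: V₃/V₂ = T₃/T₂ = 494/1251.
V₃/V₁ = (V₂/V₁)(V₃/V₂) = 0.09804 × (494/1251) = 0.03872.

V₃/V₁ ≈ 0.0387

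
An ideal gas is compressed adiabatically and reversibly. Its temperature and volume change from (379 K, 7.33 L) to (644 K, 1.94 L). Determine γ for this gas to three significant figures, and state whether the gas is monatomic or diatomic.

γ ≈ 1.40; diatomic

TV^(γ−1) = const ⇒ γ − 1 = ln(T₂/T₁) / ln(V₁/V₂).
γ = 1 + ln(644/379) / ln(7.33/1.94) = 1.399.
γ ≈ 1.40 is close to 7/5, so the gas is diatomic.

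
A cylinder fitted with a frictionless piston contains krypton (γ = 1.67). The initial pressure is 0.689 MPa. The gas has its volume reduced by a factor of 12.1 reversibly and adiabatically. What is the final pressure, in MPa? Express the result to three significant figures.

Since PV^γ is constant along a reversible adiabat, P₂ = P₁ (V₁/V₂)^γ.
P₂ = 0.689 × 12.1^(1.67) = 44.31 MPa.

P₂ ≈ 44.3 MPa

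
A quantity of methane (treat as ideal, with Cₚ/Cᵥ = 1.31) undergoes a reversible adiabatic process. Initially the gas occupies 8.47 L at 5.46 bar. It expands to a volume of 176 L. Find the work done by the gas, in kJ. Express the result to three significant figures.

W ≈ 9.09 kJ

P₂ = P₁(V₁/V₂)^γ = 5.46×(8.47/176)^(1.31) = 0.1026 bar.
For a reversible adiabat, W_by_gas = (P₁V₁ − P₂V₂)/(γ−1).
W_by = (546000×0.00847 − 10260×0.176) / (0.31) = 9094 J.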